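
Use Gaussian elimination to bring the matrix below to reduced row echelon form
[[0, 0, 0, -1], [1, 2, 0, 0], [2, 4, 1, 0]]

[[1, 2, 0, 0], [0, 0, 1, 0], [0, 0, 0, 1]]

Swap r1 and r2.
  [ 1  2  0   0 ]
  [ 0  0  0  -1 ]
  [ 2  4  1   0 ]
Subtract 2 times r1 from r3.
  [ 1  2  0   0 ]
  [ 0  0  0  -1 ]
  [ 0  0  1   0 ]
Swap r2 and r3.
  [ 1  2  0   0 ]
  [ 0  0  1   0 ]
  [ 0  0  0  -1 ]
Multiply r3 by -1.
  [ 1  2  0  0 ]
  [ 0  0  1  0 ]
  [ 0  0  0  1 ]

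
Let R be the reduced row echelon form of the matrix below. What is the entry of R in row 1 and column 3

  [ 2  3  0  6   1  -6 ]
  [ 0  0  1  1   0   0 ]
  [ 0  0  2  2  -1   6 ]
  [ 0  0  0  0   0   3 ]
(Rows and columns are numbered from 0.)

r1 := 1/2·r1
  [ 1  3/2  0  3  1/2  -3 ]
  [ 0    0  1  1    0   0 ]
  [ 0    0  2  2   -1   6 ]
  [ 0    0  0  0    0   3 ]
r3 := r3 − 2·r2
  [ 1  3/2  0  3  1/2  -3 ]
  [ 0    0  1  1    0   0 ]
  [ 0    0  0  0   -1   6 ]
  [ 0    0  0  0    0   3 ]
r3 := -1·r3
  [ 1  3/2  0  3  1/2  -3 ]
  [ 0    0  1  1    0   0 ]
  [ 0    0  0  0    1  -6 ]
  [ 0    0  0  0    0   3 ]
r4 := 1/3·r4
  [ 1  3/2  0  3  1/2  -3 ]
  [ 0    0  1  1    0   0 ]
  [ 0    0  0  0    1  -6 ]
  [ 0    0  0  0    0   1 ]
r3 := r3 + 6·r4
  [ 1  3/2  0  3  1/2  -3 ]
  [ 0    0  1  1    0   0 ]
  [ 0    0  0  0    1   0 ]
  [ 0    0  0  0    0   1 ]
r1 := r1 + 3·r4
  [ 1  3/2  0  3  1/2  0 ]
  [ 0    0  1  1    0  0 ]
  [ 0    0  0  0    1  0 ]
  [ 0    0  0  0    0  1 ]
r1 := r1 − 1/2·r3
  [ 1  3/2  0  3  0  0 ]
  [ 0    0  1  1  0  0 ]
  [ 0    0  0  0  1  0 ]
  [ 0    0  0  0  0  1 ]

1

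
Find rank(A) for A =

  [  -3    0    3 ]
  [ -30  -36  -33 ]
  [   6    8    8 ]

rank = 2

Multiply R1 by -1/3.
  [   1    0   -1 ]
  [ -30  -36  -33 ]
  [   6    8    8 ]
Add 30 times R1 to R2.
  [ 1    0   -1 ]
  [ 0  -36  -63 ]
  [ 6    8    8 ]
Subtract 6 times R1 from R3.
  [ 1    0   -1 ]
  [ 0  -36  -63 ]
  [ 0    8   14 ]
Multiply R2 by -1/36.
  [ 1  0   -1 ]
  [ 0  1  7/4 ]
  [ 0  8   14 ]
Subtract 8 times R2 from R3.
  [ 1  0   -1 ]
  [ 0  1  7/4 ]
  [ 0  0    0 ]
The reduced form has 2 nonzero rows.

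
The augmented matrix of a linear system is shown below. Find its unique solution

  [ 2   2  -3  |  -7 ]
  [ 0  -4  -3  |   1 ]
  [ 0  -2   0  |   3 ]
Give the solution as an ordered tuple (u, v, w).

(1/2, -3/2, 5/3)

ρ1 -> 1/2·ρ1
  [ 1   1  -3/2  |  -7/2 ]
  [ 0  -4    -3  |     1 ]
  [ 0  -2     0  |     3 ]
ρ2 -> -1/4·ρ2
  [ 1   1  -3/2  |  -7/2 ]
  [ 0   1   3/4  |  -1/4 ]
  [ 0  -2     0  |     3 ]
ρ3 -> ρ3 + 2·ρ2
  [ 1  1  -3/2  |  -7/2 ]
  [ 0  1   3/4  |  -1/4 ]
  [ 0  0   3/2  |   5/2 ]
ρ3 -> 2/3·ρ3
  [ 1  1  -3/2  |  -7/2 ]
  [ 0  1   3/4  |  -1/4 ]
  [ 0  0     1  |   5/3 ]
ρ2 -> ρ2 − 3/4·ρ3
  [ 1  1  -3/2  |  -7/2 ]
  [ 0  1     0  |  -3/2 ]
  [ 0  0     1  |   5/3 ]
ρ1 -> ρ1 + 3/2·ρ3
  [ 1  1  0  |    -1 ]
  [ 0  1  0  |  -3/2 ]
  [ 0  0  1  |   5/3 ]
ρ1 -> ρ1 − ρ2
  [ 1  0  0  |   1/2 ]
  [ 0  1  0  |  -3/2 ]
  [ 0  0  1  |   5/3 ]
Reading off the last column: u = 1/2, v = -3/2, w = 5/3.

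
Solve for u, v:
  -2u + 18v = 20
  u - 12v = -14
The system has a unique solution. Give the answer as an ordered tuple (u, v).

(2, 4/3)

Form the augmented matrix and row-reduce:
  [ -2   18  |   20 ]
  [  1  -12  |  -14 ]
Multiply R1 by -1/2.
  [ 1   -9  |  -10 ]
  [ 1  -12  |  -14 ]
Subtract R1 from R2.
  [ 1  -9  |  -10 ]
  [ 0  -3  |   -4 ]
Multiply R2 by -1/3.
  [ 1  -9  |  -10 ]
  [ 0   1  |  4/3 ]
Add 9 times R2 to R1.
  [ 1  0  |    2 ]
  [ 0  1  |  4/3 ]
Reading off the last column: u = 2, v = 4/3.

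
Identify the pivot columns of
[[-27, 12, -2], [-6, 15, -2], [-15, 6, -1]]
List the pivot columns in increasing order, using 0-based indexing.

0, 1, 2

R1 -> -1/27·R1
  [   1  -4/9  2/27 ]
  [  -6    15    -2 ]
  [ -15     6    -1 ]
R2 -> R2 + 6·R1
  [   1  -4/9   2/27 ]
  [   0  37/3  -14/9 ]
  [ -15     6     -1 ]
R3 -> R3 + 15·R1
  [ 1  -4/9   2/27 ]
  [ 0  37/3  -14/9 ]
  [ 0  -2/3    1/9 ]
R2 -> 3/37·R2
  [ 1  -4/9     2/27 ]
  [ 0     1  -14/111 ]
  [ 0  -2/3      1/9 ]
R3 -> R3 + 2/3·R2
  [ 1  -4/9     2/27 ]
  [ 0     1  -14/111 ]
  [ 0     0     1/37 ]
R3 -> 37·R3
  [ 1  -4/9     2/27 ]
  [ 0     1  -14/111 ]
  [ 0     0        1 ]
R2 -> R2 + 14/111·R3
  [ 1  -4/9  2/27 ]
  [ 0     1     0 ]
  [ 0     0     1 ]
R1 -> R1 − 2/27·R3
  [ 1  -4/9  0 ]
  [ 0     1  0 ]
  [ 0     0  1 ]
R1 -> R1 + 4/9·R2
  [ 1  0  0 ]
  [ 0  1  0 ]
  [ 0  0  1 ]
Pivot columns are the columns containing a leading 1.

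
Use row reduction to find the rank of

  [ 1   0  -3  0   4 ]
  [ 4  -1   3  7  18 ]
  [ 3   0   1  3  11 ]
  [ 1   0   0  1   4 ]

rank = 4

ρ2 -> ρ2 − 4·ρ1
  [ 1   0  -3  0   4 ]
  [ 0  -1  15  7   2 ]
  [ 3   0   1  3  11 ]
  [ 1   0   0  1   4 ]
ρ3 -> ρ3 − 3·ρ1
  [ 1   0  -3  0   4 ]
  [ 0  -1  15  7   2 ]
  [ 0   0  10  3  -1 ]
  [ 1   0   0  1   4 ]
ρ4 -> ρ4 − ρ1
  [ 1   0  -3  0   4 ]
  [ 0  -1  15  7   2 ]
  [ 0   0  10  3  -1 ]
  [ 0   0   3  1   0 ]
ρ2 -> -1·ρ2
  [ 1  0   -3   0   4 ]
  [ 0  1  -15  -7  -2 ]
  [ 0  0   10   3  -1 ]
  [ 0  0    3   1   0 ]
ρ3 -> 1/10·ρ3
  [ 1  0   -3     0      4 ]
  [ 0  1  -15    -7     -2 ]
  [ 0  0    1  3/10  -1/10 ]
  [ 0  0    3     1      0 ]
ρ4 -> ρ4 − 3·ρ3
  [ 1  0   -3     0      4 ]
  [ 0  1  -15    -7     -2 ]
  [ 0  0    1  3/10  -1/10 ]
  [ 0  0    0  1/10   3/10 ]
ρ4 -> 10·ρ4
  [ 1  0   -3     0      4 ]
  [ 0  1  -15    -7     -2 ]
  [ 0  0    1  3/10  -1/10 ]
  [ 0  0    0     1      3 ]
ρ3 -> ρ3 − 3/10·ρ4
  [ 1  0   -3   0   4 ]
  [ 0  1  -15  -7  -2 ]
  [ 0  0    1   0  -1 ]
  [ 0  0    0   1   3 ]
ρ2 -> ρ2 + 7·ρ4
  [ 1  0   -3  0   4 ]
  [ 0  1  -15  0  19 ]
  [ 0  0    1  0  -1 ]
  [ 0  0    0  1   3 ]
ρ2 -> ρ2 + 15·ρ3
  [ 1  0  -3  0   4 ]
  [ 0  1   0  0   4 ]
  [ 0  0   1  0  -1 ]
  [ 0  0   0  1   3 ]
ρ1 -> ρ1 + 3·ρ3
  [ 1  0  0  0   1 ]
  [ 0  1  0  0   4 ]
  [ 0  0  1  0  -1 ]
  [ 0  0  0  1   3 ]
The reduced form has 4 nonzero rows.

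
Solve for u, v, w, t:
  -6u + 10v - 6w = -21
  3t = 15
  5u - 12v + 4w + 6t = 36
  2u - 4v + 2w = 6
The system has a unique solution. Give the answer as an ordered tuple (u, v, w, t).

(0, 3/2, 6, 5)

Form the augmented matrix and row-reduce:
  [ -6   10  -6  0  |  -21 ]
  [  0    0   0  3  |   15 ]
  [  5  -12   4  6  |   36 ]
  [  2   -4   2  0  |    6 ]
r1 → -1/6·r1
  [ 1  -5/3  1  0  |  7/2 ]
  [ 0     0  0  3  |   15 ]
  [ 5   -12  4  6  |   36 ]
  [ 2    -4  2  0  |    6 ]
r3 → r3 − 5·r1
  [ 1   -5/3   1  0  |   7/2 ]
  [ 0      0   0  3  |    15 ]
  [ 0  -11/3  -1  6  |  37/2 ]
  [ 2     -4   2  0  |     6 ]
r4 → r4 − 2·r1
  [ 1   -5/3   1  0  |   7/2 ]
  [ 0      0   0  3  |    15 ]
  [ 0  -11/3  -1  6  |  37/2 ]
  [ 0   -2/3   0  0  |    -1 ]
r2 <=> r3
  [ 1   -5/3   1  0  |   7/2 ]
  [ 0  -11/3  -1  6  |  37/2 ]
  [ 0      0   0  3  |    15 ]
  [ 0   -2/3   0  0  |    -1 ]
r2 → -3/11·r2
  [ 1  -5/3     1       0  |      7/2 ]
  [ 0     1  3/11  -18/11  |  -111/22 ]
  [ 0     0     0       3  |       15 ]
  [ 0  -2/3     0       0  |       -1 ]
r4 → r4 + 2/3·r2
  [ 1  -5/3     1       0  |      7/2 ]
  [ 0     1  3/11  -18/11  |  -111/22 ]
  [ 0     0     0       3  |       15 ]
  [ 0     0  2/11  -12/11  |   -48/11 ]
r3 <=> r4
  [ 1  -5/3     1       0  |      7/2 ]
  [ 0     1  3/11  -18/11  |  -111/22 ]
  [ 0     0  2/11  -12/11  |   -48/11 ]
  [ 0     0     0       3  |       15 ]
r3 → 11/2·r3
  [ 1  -5/3     1       0  |      7/2 ]
  [ 0     1  3/11  -18/11  |  -111/22 ]
  [ 0     0     1      -6  |      -24 ]
  [ 0     0     0       3  |       15 ]
r4 → 1/3·r4
  [ 1  -5/3     1       0  |      7/2 ]
  [ 0     1  3/11  -18/11  |  -111/22 ]
  [ 0     0     1      -6  |      -24 ]
  [ 0     0     0       1  |        5 ]
r3 → r3 + 6·r4
  [ 1  -5/3     1       0  |      7/2 ]
  [ 0     1  3/11  -18/11  |  -111/22 ]
  [ 0     0     1       0  |        6 ]
  [ 0     0     0       1  |        5 ]
r2 → r2 + 18/11·r4
  [ 1  -5/3     1  0  |    7/2 ]
  [ 0     1  3/11  0  |  69/22 ]
  [ 0     0     1  0  |      6 ]
  [ 0     0     0  1  |      5 ]
r2 → r2 − 3/11·r3
  [ 1  -5/3  1  0  |  7/2 ]
  [ 0     1  0  0  |  3/2 ]
  [ 0     0  1  0  |    6 ]
  [ 0     0  0  1  |    5 ]
r1 → r1 − r3
  [ 1  -5/3  0  0  |  -5/2 ]
  [ 0     1  0  0  |   3/2 ]
  [ 0     0  1  0  |     6 ]
  [ 0     0  0  1  |     5 ]
r1 → r1 + 5/3·r2
  [ 1  0  0  0  |    0 ]
  [ 0  1  0  0  |  3/2 ]
  [ 0  0  1  0  |    6 ]
  [ 0  0  0  1  |    5 ]
Reading off the last column: u = 0, v = 3/2, w = 6, t = 5.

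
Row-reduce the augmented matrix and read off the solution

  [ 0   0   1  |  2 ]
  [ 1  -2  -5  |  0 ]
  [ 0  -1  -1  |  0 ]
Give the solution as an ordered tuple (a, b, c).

(6, -2, 2)

R1 <=> R2
  [ 1  -2  -5  |  0 ]
  [ 0   0   1  |  2 ]
  [ 0  -1  -1  |  0 ]
R2 <=> R3
  [ 1  -2  -5  |  0 ]
  [ 0  -1  -1  |  0 ]
  [ 0   0   1  |  2 ]
R2 := -1·R2
  [ 1  -2  -5  |  0 ]
  [ 0   1   1  |  0 ]
  [ 0   0   1  |  2 ]
R2 := R2 − R3
  [ 1  -2  -5  |   0 ]
  [ 0   1   0  |  -2 ]
  [ 0   0   1  |   2 ]
R1 := R1 + 5·R3
  [ 1  -2  0  |  10 ]
  [ 0   1  0  |  -2 ]
  [ 0   0  1  |   2 ]
R1 := R1 + 2·R2
  [ 1  0  0  |   6 ]
  [ 0  1  0  |  -2 ]
  [ 0  0  1  |   2 ]
Reading off the last column: a = 6, b = -2, c = 2.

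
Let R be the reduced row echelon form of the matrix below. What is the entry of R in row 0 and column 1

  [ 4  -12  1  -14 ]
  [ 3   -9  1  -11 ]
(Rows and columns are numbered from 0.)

r1 → 1/4·r1
r2 → r2 − 3·r1
r2 → 4·r2
r1 → r1 − 1/4·r2

-3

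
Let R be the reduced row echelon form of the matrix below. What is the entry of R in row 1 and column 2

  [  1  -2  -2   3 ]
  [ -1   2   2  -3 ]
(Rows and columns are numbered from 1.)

r2 := r2 + r1
  [ 1  -2  -2  3 ]
  [ 0   0   0  0 ]

-2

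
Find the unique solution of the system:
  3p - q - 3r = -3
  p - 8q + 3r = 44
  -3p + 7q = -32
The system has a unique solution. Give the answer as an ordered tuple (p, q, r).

Form the augmented matrix and row-reduce:
  [  3  -1  -3  |   -3 ]
  [  1  -8   3  |   44 ]
  [ -3   7   0  |  -32 ]
R1 -> 1/3·R1
  [  1  -1/3  -1  |   -1 ]
  [  1    -8   3  |   44 ]
  [ -3     7   0  |  -32 ]
R2 -> R2 − R1
  [  1   -1/3  -1  |   -1 ]
  [  0  -23/3   4  |   45 ]
  [ -3      7   0  |  -32 ]
R3 -> R3 + 3·R1
  [ 1   -1/3  -1  |   -1 ]
  [ 0  -23/3   4  |   45 ]
  [ 0      6  -3  |  -35 ]
R2 -> -3/23·R2
  [ 1  -1/3      -1  |       -1 ]
  [ 0     1  -12/23  |  -135/23 ]
  [ 0     6      -3  |      -35 ]
R3 -> R3 − 6·R2
  [ 1  -1/3      -1  |       -1 ]
  [ 0     1  -12/23  |  -135/23 ]
  [ 0     0    3/23  |     5/23 ]
R3 -> 23/3·R3
  [ 1  -1/3      -1  |       -1 ]
  [ 0     1  -12/23  |  -135/23 ]
  [ 0     0       1  |      5/3 ]
R2 -> R2 + 12/23·R3
  [ 1  -1/3  -1  |   -1 ]
  [ 0     1   0  |   -5 ]
  [ 0     0   1  |  5/3 ]
R1 -> R1 + R3
  [ 1  -1/3  0  |  2/3 ]
  [ 0     1  0  |   -5 ]
  [ 0     0  1  |  5/3 ]
R1 -> R1 + 1/3·R2
  [ 1  0  0  |   -1 ]
  [ 0  1  0  |   -5 ]
  [ 0  0  1  |  5/3 ]
Reading off the last column: p = -1, q = -5, r = 5/3.

(-1, -5, 5/3)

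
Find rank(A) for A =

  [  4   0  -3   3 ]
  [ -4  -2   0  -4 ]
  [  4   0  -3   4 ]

Multiply r1 by 1/4.
  [  1   0  -3/4  3/4 ]
  [ -4  -2     0   -4 ]
  [  4   0    -3    4 ]
Add 4 times r1 to r2.
  [ 1   0  -3/4  3/4 ]
  [ 0  -2    -3   -1 ]
  [ 4   0    -3    4 ]
Subtract 4 times r1 from r3.
  [ 1   0  -3/4  3/4 ]
  [ 0  -2    -3   -1 ]
  [ 0   0     0    1 ]
Multiply r2 by -1/2.
  [ 1  0  -3/4  3/4 ]
  [ 0  1   3/2  1/2 ]
  [ 0  0     0    1 ]
Subtract 1/2 times r3 from r2.
  [ 1  0  -3/4  3/4 ]
  [ 0  1   3/2    0 ]
  [ 0  0     0    1 ]
Subtract 3/4 times r3 from r1.
  [ 1  0  -3/4  0 ]
  [ 0  1   3/2  0 ]
  [ 0  0     0  1 ]
The reduced form has 3 nonzero rows.

rank = 3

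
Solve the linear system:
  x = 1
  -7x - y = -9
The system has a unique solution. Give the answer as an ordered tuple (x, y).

Form the augmented matrix and row-reduce:
  [  1   0  |   1 ]
  [ -7  -1  |  -9 ]
Add 7 times ρ1 to ρ2.
  [ 1   0  |   1 ]
  [ 0  -1  |  -2 ]
Multiply ρ2 by -1.
  [ 1  0  |  1 ]
  [ 0  1  |  2 ]
Reading off the last column: x = 1, y = 2.

(1, 2)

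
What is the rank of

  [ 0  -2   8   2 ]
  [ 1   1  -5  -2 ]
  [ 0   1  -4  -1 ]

rank = 2

ρ1 <=> ρ2
  [ 1   1  -5  -2 ]
  [ 0  -2   8   2 ]
  [ 0   1  -4  -1 ]
ρ2 ← -1/2·ρ2
  [ 1  1  -5  -2 ]
  [ 0  1  -4  -1 ]
  [ 0  1  -4  -1 ]
ρ3 ← ρ3 − ρ2
  [ 1  1  -5  -2 ]
  [ 0  1  -4  -1 ]
  [ 0  0   0   0 ]
ρ1 ← ρ1 − ρ2
  [ 1  0  -1  -1 ]
  [ 0  1  -4  -1 ]
  [ 0  0   0   0 ]
The reduced form has 2 nonzero rows.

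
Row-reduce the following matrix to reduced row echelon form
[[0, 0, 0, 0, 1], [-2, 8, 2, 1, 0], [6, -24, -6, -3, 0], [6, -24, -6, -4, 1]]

Swap R1 and R2.
  [ -2    8   2   1  0 ]
  [  0    0   0   0  1 ]
  [  6  -24  -6  -3  0 ]
  [  6  -24  -6  -4  1 ]
Multiply R1 by -1/2.
  [ 1   -4  -1  -1/2  0 ]
  [ 0    0   0     0  1 ]
  [ 6  -24  -6    -3  0 ]
  [ 6  -24  -6    -4  1 ]
Subtract 6 times R1 from R3.
  [ 1   -4  -1  -1/2  0 ]
  [ 0    0   0     0  1 ]
  [ 0    0   0     0  0 ]
  [ 6  -24  -6    -4  1 ]
Subtract 6 times R1 from R4.
  [ 1  -4  -1  -1/2  0 ]
  [ 0   0   0     0  1 ]
  [ 0   0   0     0  0 ]
  [ 0   0   0    -1  1 ]
Swap R2 and R4.
  [ 1  -4  -1  -1/2  0 ]
  [ 0   0   0    -1  1 ]
  [ 0   0   0     0  0 ]
  [ 0   0   0     0  1 ]
Multiply R2 by -1.
  [ 1  -4  -1  -1/2   0 ]
  [ 0   0   0     1  -1 ]
  [ 0   0   0     0   0 ]
  [ 0   0   0     0   1 ]
Swap R3 and R4.
  [ 1  -4  -1  -1/2   0 ]
  [ 0   0   0     1  -1 ]
  [ 0   0   0     0   1 ]
  [ 0   0   0     0   0 ]
Add R3 to R2.
  [ 1  -4  -1  -1/2  0 ]
  [ 0   0   0     1  0 ]
  [ 0   0   0     0  1 ]
  [ 0   0   0     0  0 ]
Add 1/2 times R2 to R1.
  [ 1  -4  -1  0  0 ]
  [ 0   0   0  1  0 ]
  [ 0   0   0  0  1 ]
  [ 0   0   0  0  0 ]

[[1, -4, -1, 0, 0], [0, 0, 0, 1, 0], [0, 0, 0, 0, 1], [0, 0, 0, 0, 0]]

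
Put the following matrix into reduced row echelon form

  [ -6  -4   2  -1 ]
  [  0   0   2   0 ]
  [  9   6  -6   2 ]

[[1, 2/3, 0, 0], [0, 0, 1, 0], [0, 0, 0, 1]]

ρ1 ← -1/6·ρ1
  [ 1  2/3  -1/3  1/6 ]
  [ 0    0     2    0 ]
  [ 9    6    -6    2 ]
ρ3 ← ρ3 − 9·ρ1
  [ 1  2/3  -1/3  1/6 ]
  [ 0    0     2    0 ]
  [ 0    0    -3  1/2 ]
ρ2 ← 1/2·ρ2
  [ 1  2/3  -1/3  1/6 ]
  [ 0    0     1    0 ]
  [ 0    0    -3  1/2 ]
ρ3 ← ρ3 + 3·ρ2
  [ 1  2/3  -1/3  1/6 ]
  [ 0    0     1    0 ]
  [ 0    0     0  1/2 ]
ρ3 ← 2·ρ3
  [ 1  2/3  -1/3  1/6 ]
  [ 0    0     1    0 ]
  [ 0    0     0    1 ]
ρ1 ← ρ1 − 1/6·ρ3
  [ 1  2/3  -1/3  0 ]
  [ 0    0     1  0 ]
  [ 0    0     0  1 ]
ρ1 ← ρ1 + 1/3·ρ2
  [ 1  2/3  0  0 ]
  [ 0    0  1  0 ]
  [ 0    0  0  1 ]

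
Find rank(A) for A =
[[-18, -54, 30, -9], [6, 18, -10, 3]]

rank = 1

r1 -> -1/18·r1
  [ 1   3  -5/3  1/2 ]
  [ 6  18   -10    3 ]
r2 -> r2 − 6·r1
  [ 1  3  -5/3  1/2 ]
  [ 0  0     0    0 ]
The reduced form has 1 nonzero row.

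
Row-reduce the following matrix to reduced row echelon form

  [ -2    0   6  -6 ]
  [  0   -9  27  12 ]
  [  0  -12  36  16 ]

Multiply R1 by -1/2.
Multiply R2 by -1/9.
Add 12 times R2 to R3.

[[1, 0, -3, 3], [0, 1, -3, -4/3], [0, 0, 0, 0]]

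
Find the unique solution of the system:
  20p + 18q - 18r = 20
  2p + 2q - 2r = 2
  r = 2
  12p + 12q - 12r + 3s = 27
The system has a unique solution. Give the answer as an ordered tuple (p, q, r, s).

Form the augmented matrix and row-reduce:
  [ 20  18  -18  0  |  20 ]
  [  2   2   -2  0  |   2 ]
  [  0   0    1  0  |   2 ]
  [ 12  12  -12  3  |  27 ]
r1 → 1/20·r1
  [  1  9/10  -9/10  0  |   1 ]
  [  2     2     -2  0  |   2 ]
  [  0     0      1  0  |   2 ]
  [ 12    12    -12  3  |  27 ]
r2 → r2 − 2·r1
  [  1  9/10  -9/10  0  |   1 ]
  [  0   1/5   -1/5  0  |   0 ]
  [  0     0      1  0  |   2 ]
  [ 12    12    -12  3  |  27 ]
r4 → r4 − 12·r1
  [ 1  9/10  -9/10  0  |   1 ]
  [ 0   1/5   -1/5  0  |   0 ]
  [ 0     0      1  0  |   2 ]
  [ 0   6/5   -6/5  3  |  15 ]
r2 → 5·r2
  [ 1  9/10  -9/10  0  |   1 ]
  [ 0     1     -1  0  |   0 ]
  [ 0     0      1  0  |   2 ]
  [ 0   6/5   -6/5  3  |  15 ]
r4 → r4 − 6/5·r2
  [ 1  9/10  -9/10  0  |   1 ]
  [ 0     1     -1  0  |   0 ]
  [ 0     0      1  0  |   2 ]
  [ 0     0      0  3  |  15 ]
r4 → 1/3·r4
  [ 1  9/10  -9/10  0  |  1 ]
  [ 0     1     -1  0  |  0 ]
  [ 0     0      1  0  |  2 ]
  [ 0     0      0  1  |  5 ]
r2 → r2 + r3
  [ 1  9/10  -9/10  0  |  1 ]
  [ 0     1      0  0  |  2 ]
  [ 0     0      1  0  |  2 ]
  [ 0     0      0  1  |  5 ]
r1 → r1 + 9/10·r3
  [ 1  9/10  0  0  |  14/5 ]
  [ 0     1  0  0  |     2 ]
  [ 0     0  1  0  |     2 ]
  [ 0     0  0  1  |     5 ]
r1 → r1 − 9/10·r2
  [ 1  0  0  0  |  1 ]
  [ 0  1  0  0  |  2 ]
  [ 0  0  1  0  |  2 ]
  [ 0  0  0  1  |  5 ]
Reading off the last column: p = 1, q = 2, r = 2, s = 5.

(1, 2, 2, 5)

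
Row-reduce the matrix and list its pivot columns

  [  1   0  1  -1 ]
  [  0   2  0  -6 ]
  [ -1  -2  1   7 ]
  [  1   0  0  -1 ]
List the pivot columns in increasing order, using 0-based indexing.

ρ3 -> ρ3 + ρ1
  [ 1   0  1  -1 ]
  [ 0   2  0  -6 ]
  [ 0  -2  2   6 ]
  [ 1   0  0  -1 ]
ρ4 -> ρ4 − ρ1
  [ 1   0   1  -1 ]
  [ 0   2   0  -6 ]
  [ 0  -2   2   6 ]
  [ 0   0  -1   0 ]
ρ2 -> 1/2·ρ2
  [ 1   0   1  -1 ]
  [ 0   1   0  -3 ]
  [ 0  -2   2   6 ]
  [ 0   0  -1   0 ]
ρ3 -> ρ3 + 2·ρ2
  [ 1  0   1  -1 ]
  [ 0  1   0  -3 ]
  [ 0  0   2   0 ]
  [ 0  0  -1   0 ]
ρ3 -> 1/2·ρ3
  [ 1  0   1  -1 ]
  [ 0  1   0  -3 ]
  [ 0  0   1   0 ]
  [ 0  0  -1   0 ]
ρ4 -> ρ4 + ρ3
  [ 1  0  1  -1 ]
  [ 0  1  0  -3 ]
  [ 0  0  1   0 ]
  [ 0  0  0   0 ]
ρ1 -> ρ1 − ρ3
  [ 1  0  0  -1 ]
  [ 0  1  0  -3 ]
  [ 0  0  1   0 ]
  [ 0  0  0   0 ]
Pivot columns are the columns containing a leading 1.

0, 1, 2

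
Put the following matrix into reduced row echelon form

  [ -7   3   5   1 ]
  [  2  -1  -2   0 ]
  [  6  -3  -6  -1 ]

[[1, 0, 1, 0], [0, 1, 4, 0], [0, 0, 0, 1]]

R1 := -1/7·R1
R2 := R2 − 2·R1
R3 := R3 − 6·R1
R2 := -7·R2
R3 := R3 + 3/7·R2
R3 := -1·R3
R2 := R2 + 2·R3
R1 := R1 + 1/7·R3
R1 := R1 + 3/7·R2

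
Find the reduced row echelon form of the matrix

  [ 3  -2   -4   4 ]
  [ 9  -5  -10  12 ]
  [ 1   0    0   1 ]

ρ1 → 1/3·ρ1
  [ 1  -2/3  -4/3  4/3 ]
  [ 9    -5   -10   12 ]
  [ 1     0     0    1 ]
ρ2 → ρ2 − 9·ρ1
  [ 1  -2/3  -4/3  4/3 ]
  [ 0     1     2    0 ]
  [ 1     0     0    1 ]
ρ3 → ρ3 − ρ1
  [ 1  -2/3  -4/3   4/3 ]
  [ 0     1     2     0 ]
  [ 0   2/3   4/3  -1/3 ]
ρ3 → ρ3 − 2/3·ρ2
  [ 1  -2/3  -4/3   4/3 ]
  [ 0     1     2     0 ]
  [ 0     0     0  -1/3 ]
ρ3 → -3·ρ3
  [ 1  -2/3  -4/3  4/3 ]
  [ 0     1     2    0 ]
  [ 0     0     0    1 ]
ρ1 → ρ1 − 4/3·ρ3
  [ 1  -2/3  -4/3  0 ]
  [ 0     1     2  0 ]
  [ 0     0     0  1 ]
ρ1 → ρ1 + 2/3·ρ2
  [ 1  0  0  0 ]
  [ 0  1  2  0 ]
  [ 0  0  0  1 ]

[[1, 0, 0, 0], [0, 1, 2, 0], [0, 0, 0, 1]]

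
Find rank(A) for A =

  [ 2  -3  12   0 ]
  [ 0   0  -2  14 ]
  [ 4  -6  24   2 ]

rank = 3

R1 -> 1/2·R1
  [ 1  -3/2   6   0 ]
  [ 0     0  -2  14 ]
  [ 4    -6  24   2 ]
R3 -> R3 − 4·R1
  [ 1  -3/2   6   0 ]
  [ 0     0  -2  14 ]
  [ 0     0   0   2 ]
R2 -> -1/2·R2
  [ 1  -3/2  6   0 ]
  [ 0     0  1  -7 ]
  [ 0     0  0   2 ]
R3 -> 1/2·R3
  [ 1  -3/2  6   0 ]
  [ 0     0  1  -7 ]
  [ 0     0  0   1 ]
R2 -> R2 + 7·R3
  [ 1  -3/2  6  0 ]
  [ 0     0  1  0 ]
  [ 0     0  0  1 ]
R1 -> R1 − 6·R2
  [ 1  -3/2  0  0 ]
  [ 0     0  1  0 ]
  [ 0     0  0  1 ]
The reduced form has 3 nonzero rows.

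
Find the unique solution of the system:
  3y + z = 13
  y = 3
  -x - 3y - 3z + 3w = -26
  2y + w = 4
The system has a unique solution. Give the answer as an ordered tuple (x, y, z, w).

Form the augmented matrix and row-reduce:
  [  0   3   1  0  |   13 ]
  [  0   1   0  0  |    3 ]
  [ -1  -3  -3  3  |  -26 ]
  [  0   2   0  1  |    4 ]
R1 ↔ R3
R1 -> -1·R1
R3 -> R3 − 3·R2
R4 -> R4 − 2·R2
R1 -> R1 + 3·R4
R1 -> R1 − 3·R3
R1 -> R1 − 3·R2
Reading off the last column: x = -1, y = 3, z = 4, w = -2.

(-1, 3, 4, -2)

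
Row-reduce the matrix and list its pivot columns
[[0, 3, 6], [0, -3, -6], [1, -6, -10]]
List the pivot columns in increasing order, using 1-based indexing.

1, 2

R1 ↔ R3
R2 ← -1/3·R2
R3 ← R3 − 3·R2
R1 ← R1 + 6·R2
Pivot columns are the columns containing a leading 1.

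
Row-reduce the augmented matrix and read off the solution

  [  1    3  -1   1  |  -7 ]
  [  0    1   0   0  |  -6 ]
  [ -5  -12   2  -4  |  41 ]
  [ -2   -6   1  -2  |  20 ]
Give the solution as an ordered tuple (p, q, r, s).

R3 → R3 + 5·R1
  [  1   3  -1   1  |  -7 ]
  [  0   1   0   0  |  -6 ]
  [  0   3  -3   1  |   6 ]
  [ -2  -6   1  -2  |  20 ]
R4 → R4 + 2·R1
  [ 1  3  -1  1  |  -7 ]
  [ 0  1   0  0  |  -6 ]
  [ 0  3  -3  1  |   6 ]
  [ 0  0  -1  0  |   6 ]
R3 → R3 − 3·R2
  [ 1  3  -1  1  |  -7 ]
  [ 0  1   0  0  |  -6 ]
  [ 0  0  -3  1  |  24 ]
  [ 0  0  -1  0  |   6 ]
R3 → -1/3·R3
  [ 1  3  -1     1  |  -7 ]
  [ 0  1   0     0  |  -6 ]
  [ 0  0   1  -1/3  |  -8 ]
  [ 0  0  -1     0  |   6 ]
R4 → R4 + R3
  [ 1  3  -1     1  |  -7 ]
  [ 0  1   0     0  |  -6 ]
  [ 0  0   1  -1/3  |  -8 ]
  [ 0  0   0  -1/3  |  -2 ]
R4 → -3·R4
  [ 1  3  -1     1  |  -7 ]
  [ 0  1   0     0  |  -6 ]
  [ 0  0   1  -1/3  |  -8 ]
  [ 0  0   0     1  |   6 ]
R3 → R3 + 1/3·R4
  [ 1  3  -1  1  |  -7 ]
  [ 0  1   0  0  |  -6 ]
  [ 0  0   1  0  |  -6 ]
  [ 0  0   0  1  |   6 ]
R1 → R1 − R4
  [ 1  3  -1  0  |  -13 ]
  [ 0  1   0  0  |   -6 ]
  [ 0  0   1  0  |   -6 ]
  [ 0  0   0  1  |    6 ]
R1 → R1 + R3
  [ 1  3  0  0  |  -19 ]
  [ 0  1  0  0  |   -6 ]
  [ 0  0  1  0  |   -6 ]
  [ 0  0  0  1  |    6 ]
R1 → R1 − 3·R2
  [ 1  0  0  0  |  -1 ]
  [ 0  1  0  0  |  -6 ]
  [ 0  0  1  0  |  -6 ]
  [ 0  0  0  1  |   6 ]
Reading off the last column: p = -1, q = -6, r = -6, s = 6.

(-1, -6, -6, 6)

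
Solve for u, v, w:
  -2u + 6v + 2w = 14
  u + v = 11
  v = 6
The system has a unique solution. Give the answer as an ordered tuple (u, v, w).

Form the augmented matrix and row-reduce:
  [ -2  6  2  |  14 ]
  [  1  1  0  |  11 ]
  [  0  1  0  |   6 ]
Multiply r1 by -1/2.
  [ 1  -3  -1  |  -7 ]
  [ 1   1   0  |  11 ]
  [ 0   1   0  |   6 ]
Subtract r1 from r2.
  [ 1  -3  -1  |  -7 ]
  [ 0   4   1  |  18 ]
  [ 0   1   0  |   6 ]
Multiply r2 by 1/4.
  [ 1  -3   -1  |   -7 ]
  [ 0   1  1/4  |  9/2 ]
  [ 0   1    0  |    6 ]
Subtract r2 from r3.
  [ 1  -3    -1  |   -7 ]
  [ 0   1   1/4  |  9/2 ]
  [ 0   0  -1/4  |  3/2 ]
Multiply r3 by -4.
  [ 1  -3   -1  |   -7 ]
  [ 0   1  1/4  |  9/2 ]
  [ 0   0    1  |   -6 ]
Subtract 1/4 times r3 from r2.
  [ 1  -3  -1  |  -7 ]
  [ 0   1   0  |   6 ]
  [ 0   0   1  |  -6 ]
Add r3 to r1.
  [ 1  -3  0  |  -13 ]
  [ 0   1  0  |    6 ]
  [ 0   0  1  |   -6 ]
Add 3 times r2 to r1.
  [ 1  0  0  |   5 ]
  [ 0  1  0  |   6 ]
  [ 0  0  1  |  -6 ]
Reading off the last column: u = 5, v = 6, w = -6.

(5, 6, -6)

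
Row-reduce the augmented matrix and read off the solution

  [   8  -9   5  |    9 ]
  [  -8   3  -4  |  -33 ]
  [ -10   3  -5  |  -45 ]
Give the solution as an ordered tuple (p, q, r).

ρ1 -> 1/8·ρ1
ρ2 -> ρ2 + 8·ρ1
ρ3 -> ρ3 + 10·ρ1
ρ2 -> -1/6·ρ2
ρ3 -> ρ3 + 33/4·ρ2
ρ3 -> -8·ρ3
ρ2 -> ρ2 + 1/6·ρ3
ρ1 -> ρ1 − 5/8·ρ3
ρ1 -> ρ1 + 9/8·ρ2
Reading off the last column: p = 3, q = 5, r = 6.

(3, 5, 6)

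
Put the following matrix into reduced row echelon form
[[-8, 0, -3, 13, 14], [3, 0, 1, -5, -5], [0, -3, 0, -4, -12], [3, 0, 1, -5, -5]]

[[1, 0, 0, -2, -1], [0, 1, 0, 4/3, 4], [0, 0, 1, 1, -2], [0, 0, 0, 0, 0]]

ρ1 := -1/8·ρ1
ρ2 := ρ2 − 3·ρ1
ρ4 := ρ4 − 3·ρ1
ρ2 <-> ρ3
ρ2 := -1/3·ρ2
ρ3 := -8·ρ3
ρ4 := ρ4 + 1/8·ρ3
ρ1 := ρ1 − 3/8·ρ3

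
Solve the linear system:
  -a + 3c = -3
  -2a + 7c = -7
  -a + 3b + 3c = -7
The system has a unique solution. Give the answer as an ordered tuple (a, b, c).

Form the augmented matrix and row-reduce:
  [ -1  0  3  |  -3 ]
  [ -2  0  7  |  -7 ]
  [ -1  3  3  |  -7 ]
R1 := -1·R1
  [  1  0  -3  |   3 ]
  [ -2  0   7  |  -7 ]
  [ -1  3   3  |  -7 ]
R2 := R2 + 2·R1
  [  1  0  -3  |   3 ]
  [  0  0   1  |  -1 ]
  [ -1  3   3  |  -7 ]
R3 := R3 + R1
  [ 1  0  -3  |   3 ]
  [ 0  0   1  |  -1 ]
  [ 0  3   0  |  -4 ]
R2 <-> R3
  [ 1  0  -3  |   3 ]
  [ 0  3   0  |  -4 ]
  [ 0  0   1  |  -1 ]
R2 := 1/3·R2
  [ 1  0  -3  |     3 ]
  [ 0  1   0  |  -4/3 ]
  [ 0  0   1  |    -1 ]
R1 := R1 + 3·R3
  [ 1  0  0  |     0 ]
  [ 0  1  0  |  -4/3 ]
  [ 0  0  1  |    -1 ]
Reading off the last column: a = 0, b = -4/3, c = -1.

(0, -4/3, -1)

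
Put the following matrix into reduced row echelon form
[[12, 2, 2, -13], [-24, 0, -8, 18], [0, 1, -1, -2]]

r1 := 1/12·r1
r2 := r2 + 24·r1
r2 := 1/4·r2
r3 := r3 − r2
r1 := r1 − 1/6·r2

[[1, 0, 1/3, -3/4], [0, 1, -1, -2], [0, 0, 0, 0]]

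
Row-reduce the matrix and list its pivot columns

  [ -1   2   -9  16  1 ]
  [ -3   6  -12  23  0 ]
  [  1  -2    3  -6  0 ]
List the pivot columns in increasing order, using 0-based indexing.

Multiply R1 by -1.
Add 3 times R1 to R2.
Subtract R1 from R3.
Multiply R2 by 1/15.
Add 6 times R2 to R3.
Multiply R3 by -5.
Add 1/5 times R3 to R2.
Add R3 to R1.
Subtract 9 times R2 from R1.
Pivot columns are the columns containing a leading 1.

0, 2, 4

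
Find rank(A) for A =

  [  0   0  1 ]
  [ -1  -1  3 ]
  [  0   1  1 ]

r1 <-> r2
  [ -1  -1  3 ]
  [  0   0  1 ]
  [  0   1  1 ]
r1 -> -1·r1
  [ 1  1  -3 ]
  [ 0  0   1 ]
  [ 0  1   1 ]
r2 <-> r3
  [ 1  1  -3 ]
  [ 0  1   1 ]
  [ 0  0   1 ]
r2 -> r2 − r3
  [ 1  1  -3 ]
  [ 0  1   0 ]
  [ 0  0   1 ]
r1 -> r1 + 3·r3
  [ 1  1  0 ]
  [ 0  1  0 ]
  [ 0  0  1 ]
r1 -> r1 − r2
  [ 1  0  0 ]
  [ 0  1  0 ]
  [ 0  0  1 ]
The reduced form has 3 nonzero rows.

rank = 3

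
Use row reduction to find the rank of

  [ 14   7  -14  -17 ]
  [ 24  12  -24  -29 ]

rank = 2

R1 → 1/14·R1
  [  1  1/2   -1  -17/14 ]
  [ 24   12  -24     -29 ]
R2 → R2 − 24·R1
  [ 1  1/2  -1  -17/14 ]
  [ 0    0   0     1/7 ]
R2 → 7·R2
  [ 1  1/2  -1  -17/14 ]
  [ 0    0   0       1 ]
R1 → R1 + 17/14·R2
  [ 1  1/2  -1  0 ]
  [ 0    0   0  1 ]
The reduced form has 2 nonzero rows.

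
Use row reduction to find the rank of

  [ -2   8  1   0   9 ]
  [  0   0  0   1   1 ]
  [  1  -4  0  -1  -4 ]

rank = 3

Multiply R1 by -1/2.
  [ 1  -4  -1/2   0  -9/2 ]
  [ 0   0     0   1     1 ]
  [ 1  -4     0  -1    -4 ]
Subtract R1 from R3.
  [ 1  -4  -1/2   0  -9/2 ]
  [ 0   0     0   1     1 ]
  [ 0   0   1/2  -1   1/2 ]
Swap R2 and R3.
  [ 1  -4  -1/2   0  -9/2 ]
  [ 0   0   1/2  -1   1/2 ]
  [ 0   0     0   1     1 ]
Multiply R2 by 2.
  [ 1  -4  -1/2   0  -9/2 ]
  [ 0   0     1  -2     1 ]
  [ 0   0     0   1     1 ]
Add 2 times R3 to R2.
  [ 1  -4  -1/2  0  -9/2 ]
  [ 0   0     1  0     3 ]
  [ 0   0     0  1     1 ]
Add 1/2 times R2 to R1.
  [ 1  -4  0  0  -3 ]
  [ 0   0  1  0   3 ]
  [ 0   0  0  1   1 ]
The reduced form has 3 nonzero rows.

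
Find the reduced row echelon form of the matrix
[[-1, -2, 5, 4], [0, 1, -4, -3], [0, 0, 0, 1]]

[[1, 0, 3, 0], [0, 1, -4, 0], [0, 0, 0, 1]]

R1 := -1·R1
  [ 1  2  -5  -4 ]
  [ 0  1  -4  -3 ]
  [ 0  0   0   1 ]
R2 := R2 + 3·R3
  [ 1  2  -5  -4 ]
  [ 0  1  -4   0 ]
  [ 0  0   0   1 ]
R1 := R1 + 4·R3
  [ 1  2  -5  0 ]
  [ 0  1  -4  0 ]
  [ 0  0   0  1 ]
R1 := R1 − 2·R2
  [ 1  0   3  0 ]
  [ 0  1  -4  0 ]
  [ 0  0   0  1 ]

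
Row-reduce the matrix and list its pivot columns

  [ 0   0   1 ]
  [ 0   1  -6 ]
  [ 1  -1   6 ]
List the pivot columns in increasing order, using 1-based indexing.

Swap ρ1 and ρ3.
  [ 1  -1   6 ]
  [ 0   1  -6 ]
  [ 0   0   1 ]
Add 6 times ρ3 to ρ2.
  [ 1  -1  6 ]
  [ 0   1  0 ]
  [ 0   0  1 ]
Subtract 6 times ρ3 from ρ1.
  [ 1  -1  0 ]
  [ 0   1  0 ]
  [ 0   0  1 ]
Add ρ2 to ρ1.
  [ 1  0  0 ]
  [ 0  1  0 ]
  [ 0  0  1 ]
Pivot columns are the columns containing a leading 1.

1, 2, 3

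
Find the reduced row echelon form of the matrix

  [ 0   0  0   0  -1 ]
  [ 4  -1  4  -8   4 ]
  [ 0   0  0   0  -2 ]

[[1, -1/4, 1, -2, 0], [0, 0, 0, 0, 1], [0, 0, 0, 0, 0]]

R1 <=> R2
  [ 4  -1  4  -8   4 ]
  [ 0   0  0   0  -1 ]
  [ 0   0  0   0  -2 ]
R1 → 1/4·R1
  [ 1  -1/4  1  -2   1 ]
  [ 0     0  0   0  -1 ]
  [ 0     0  0   0  -2 ]
R2 → -1·R2
  [ 1  -1/4  1  -2   1 ]
  [ 0     0  0   0   1 ]
  [ 0     0  0   0  -2 ]
R3 → R3 + 2·R2
  [ 1  -1/4  1  -2  1 ]
  [ 0     0  0   0  1 ]
  [ 0     0  0   0  0 ]
R1 → R1 − R2
  [ 1  -1/4  1  -2  0 ]
  [ 0     0  0   0  1 ]
  [ 0     0  0   0  0 ]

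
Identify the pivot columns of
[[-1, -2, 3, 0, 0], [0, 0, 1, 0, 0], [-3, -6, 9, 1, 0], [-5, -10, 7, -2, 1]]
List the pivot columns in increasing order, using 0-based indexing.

Multiply R1 by -1.
  [  1    2  -3   0  0 ]
  [  0    0   1   0  0 ]
  [ -3   -6   9   1  0 ]
  [ -5  -10   7  -2  1 ]
Add 3 times R1 to R3.
  [  1    2  -3   0  0 ]
  [  0    0   1   0  0 ]
  [  0    0   0   1  0 ]
  [ -5  -10   7  -2  1 ]
Add 5 times R1 to R4.
  [ 1  2  -3   0  0 ]
  [ 0  0   1   0  0 ]
  [ 0  0   0   1  0 ]
  [ 0  0  -8  -2  1 ]
Add 8 times R2 to R4.
  [ 1  2  -3   0  0 ]
  [ 0  0   1   0  0 ]
  [ 0  0   0   1  0 ]
  [ 0  0   0  -2  1 ]
Add 2 times R3 to R4.
  [ 1  2  -3  0  0 ]
  [ 0  0   1  0  0 ]
  [ 0  0   0  1  0 ]
  [ 0  0   0  0  1 ]
Add 3 times R2 to R1.
  [ 1  2  0  0  0 ]
  [ 0  0  1  0  0 ]
  [ 0  0  0  1  0 ]
  [ 0  0  0  0  1 ]
Pivot columns are the columns containing a leading 1.

0, 2, 3, 4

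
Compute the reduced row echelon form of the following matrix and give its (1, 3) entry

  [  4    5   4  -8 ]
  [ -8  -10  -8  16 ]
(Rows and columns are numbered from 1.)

1

R1 -> 1/4·R1
  [  1  5/4   1  -2 ]
  [ -8  -10  -8  16 ]
R2 -> R2 + 8·R1
  [ 1  5/4  1  -2 ]
  [ 0    0  0   0 ]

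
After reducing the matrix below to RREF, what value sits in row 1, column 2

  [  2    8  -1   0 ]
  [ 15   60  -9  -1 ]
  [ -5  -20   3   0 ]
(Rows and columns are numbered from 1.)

R1 -> 1/2·R1
  [  1    4  -1/2   0 ]
  [ 15   60    -9  -1 ]
  [ -5  -20     3   0 ]
R2 -> R2 − 15·R1
  [  1    4  -1/2   0 ]
  [  0    0  -3/2  -1 ]
  [ -5  -20     3   0 ]
R3 -> R3 + 5·R1
  [ 1  4  -1/2   0 ]
  [ 0  0  -3/2  -1 ]
  [ 0  0   1/2   0 ]
R2 -> -2/3·R2
  [ 1  4  -1/2    0 ]
  [ 0  0     1  2/3 ]
  [ 0  0   1/2    0 ]
R3 -> R3 − 1/2·R2
  [ 1  4  -1/2     0 ]
  [ 0  0     1   2/3 ]
  [ 0  0     0  -1/3 ]
R3 -> -3·R3
  [ 1  4  -1/2    0 ]
  [ 0  0     1  2/3 ]
  [ 0  0     0    1 ]
R2 -> R2 − 2/3·R3
  [ 1  4  -1/2  0 ]
  [ 0  0     1  0 ]
  [ 0  0     0  1 ]
R1 -> R1 + 1/2·R2
  [ 1  4  0  0 ]
  [ 0  0  1  0 ]
  [ 0  0  0  1 ]

4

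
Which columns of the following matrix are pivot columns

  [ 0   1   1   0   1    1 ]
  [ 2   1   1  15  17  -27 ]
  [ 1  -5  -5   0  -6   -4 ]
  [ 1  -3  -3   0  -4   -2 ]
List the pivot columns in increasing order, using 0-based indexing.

R1 <-> R2
  [ 2   1   1  15  17  -27 ]
  [ 0   1   1   0   1    1 ]
  [ 1  -5  -5   0  -6   -4 ]
  [ 1  -3  -3   0  -4   -2 ]
R1 -> 1/2·R1
  [ 1  1/2  1/2  15/2  17/2  -27/2 ]
  [ 0    1    1     0     1      1 ]
  [ 1   -5   -5     0    -6     -4 ]
  [ 1   -3   -3     0    -4     -2 ]
R3 -> R3 − R1
  [ 1    1/2    1/2   15/2   17/2  -27/2 ]
  [ 0      1      1      0      1      1 ]
  [ 0  -11/2  -11/2  -15/2  -29/2   19/2 ]
  [ 1     -3     -3      0     -4     -2 ]
R4 -> R4 − R1
  [ 1    1/2    1/2   15/2   17/2  -27/2 ]
  [ 0      1      1      0      1      1 ]
  [ 0  -11/2  -11/2  -15/2  -29/2   19/2 ]
  [ 0   -7/2   -7/2  -15/2  -25/2   23/2 ]
R3 -> R3 + 11/2·R2
  [ 1   1/2   1/2   15/2   17/2  -27/2 ]
  [ 0     1     1      0      1      1 ]
  [ 0     0     0  -15/2     -9     15 ]
  [ 0  -7/2  -7/2  -15/2  -25/2   23/2 ]
R4 -> R4 + 7/2·R2
  [ 1  1/2  1/2   15/2  17/2  -27/2 ]
  [ 0    1    1      0     1      1 ]
  [ 0    0    0  -15/2    -9     15 ]
  [ 0    0    0  -15/2    -9     15 ]
R3 -> -2/15·R3
  [ 1  1/2  1/2   15/2  17/2  -27/2 ]
  [ 0    1    1      0     1      1 ]
  [ 0    0    0      1   6/5     -2 ]
  [ 0    0    0  -15/2    -9     15 ]
R4 -> R4 + 15/2·R3
  [ 1  1/2  1/2  15/2  17/2  -27/2 ]
  [ 0    1    1     0     1      1 ]
  [ 0    0    0     1   6/5     -2 ]
  [ 0    0    0     0     0      0 ]
R1 -> R1 − 15/2·R3
  [ 1  1/2  1/2  0  -1/2  3/2 ]
  [ 0    1    1  0     1    1 ]
  [ 0    0    0  1   6/5   -2 ]
  [ 0    0    0  0     0    0 ]
R1 -> R1 − 1/2·R2
  [ 1  0  0  0   -1   1 ]
  [ 0  1  1  0    1   1 ]
  [ 0  0  0  1  6/5  -2 ]
  [ 0  0  0  0    0   0 ]
Pivot columns are the columns containing a leading 1.

0, 1, 3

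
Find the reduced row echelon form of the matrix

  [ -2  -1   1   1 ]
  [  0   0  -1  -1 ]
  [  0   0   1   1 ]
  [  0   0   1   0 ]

Multiply R1 by -1/2.
  [ 1  1/2  -1/2  -1/2 ]
  [ 0    0    -1    -1 ]
  [ 0    0     1     1 ]
  [ 0    0     1     0 ]
Multiply R2 by -1.
  [ 1  1/2  -1/2  -1/2 ]
  [ 0    0     1     1 ]
  [ 0    0     1     1 ]
  [ 0    0     1     0 ]
Subtract R2 from R3.
  [ 1  1/2  -1/2  -1/2 ]
  [ 0    0     1     1 ]
  [ 0    0     0     0 ]
  [ 0    0     1     0 ]
Subtract R2 from R4.
  [ 1  1/2  -1/2  -1/2 ]
  [ 0    0     1     1 ]
  [ 0    0     0     0 ]
  [ 0    0     0    -1 ]
Swap R3 and R4.
  [ 1  1/2  -1/2  -1/2 ]
  [ 0    0     1     1 ]
  [ 0    0     0    -1 ]
  [ 0    0     0     0 ]
Multiply R3 by -1.
  [ 1  1/2  -1/2  -1/2 ]
  [ 0    0     1     1 ]
  [ 0    0     0     1 ]
  [ 0    0     0     0 ]
Subtract R3 from R2.
  [ 1  1/2  -1/2  -1/2 ]
  [ 0    0     1     0 ]
  [ 0    0     0     1 ]
  [ 0    0     0     0 ]
Add 1/2 times R3 to R1.
  [ 1  1/2  -1/2  0 ]
  [ 0    0     1  0 ]
  [ 0    0     0  1 ]
  [ 0    0     0  0 ]
Add 1/2 times R2 to R1.
  [ 1  1/2  0  0 ]
  [ 0    0  1  0 ]
  [ 0    0  0  1 ]
  [ 0    0  0  0 ]

[[1, 1/2, 0, 0], [0, 0, 1, 0], [0, 0, 0, 1], [0, 0, 0, 0]]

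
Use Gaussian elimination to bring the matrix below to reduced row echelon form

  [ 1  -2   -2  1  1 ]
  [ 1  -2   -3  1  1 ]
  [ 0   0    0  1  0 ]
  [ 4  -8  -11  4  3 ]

[[1, -2, 0, 0, 0], [0, 0, 1, 0, 0], [0, 0, 0, 1, 0], [0, 0, 0, 0, 1]]

Subtract R1 from R2.
Subtract 4 times R1 from R4.
Multiply R2 by -1.
Add 3 times R2 to R4.
Multiply R4 by -1.
Subtract R4 from R1.
Subtract R3 from R1.
Add 2 times R2 to R1.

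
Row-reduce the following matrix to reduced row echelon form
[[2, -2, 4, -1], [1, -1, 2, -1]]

[[1, -1, 2, 0], [0, 0, 0, 1]]

Multiply R1 by 1/2.
  [ 1  -1  2  -1/2 ]
  [ 1  -1  2    -1 ]
Subtract R1 from R2.
  [ 1  -1  2  -1/2 ]
  [ 0   0  0  -1/2 ]
Multiply R2 by -2.
  [ 1  -1  2  -1/2 ]
  [ 0   0  0     1 ]
Add 1/2 times R2 to R1.
  [ 1  -1  2  0 ]
  [ 0   0  0  1 ]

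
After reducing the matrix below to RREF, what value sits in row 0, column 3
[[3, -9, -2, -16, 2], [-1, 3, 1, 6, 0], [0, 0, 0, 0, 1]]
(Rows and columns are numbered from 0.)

R1 := 1/3·R1
  [  1  -3  -2/3  -16/3  2/3 ]
  [ -1   3     1      6    0 ]
  [  0   0     0      0    1 ]
R2 := R2 + R1
  [ 1  -3  -2/3  -16/3  2/3 ]
  [ 0   0   1/3    2/3  2/3 ]
  [ 0   0     0      0    1 ]
R2 := 3·R2
  [ 1  -3  -2/3  -16/3  2/3 ]
  [ 0   0     1      2    2 ]
  [ 0   0     0      0    1 ]
R2 := R2 − 2·R3
  [ 1  -3  -2/3  -16/3  2/3 ]
  [ 0   0     1      2    0 ]
  [ 0   0     0      0    1 ]
R1 := R1 − 2/3·R3
  [ 1  -3  -2/3  -16/3  0 ]
  [ 0   0     1      2  0 ]
  [ 0   0     0      0  1 ]
R1 := R1 + 2/3·R2
  [ 1  -3  0  -4  0 ]
  [ 0   0  1   2  0 ]
  [ 0   0  0   0  1 ]

-4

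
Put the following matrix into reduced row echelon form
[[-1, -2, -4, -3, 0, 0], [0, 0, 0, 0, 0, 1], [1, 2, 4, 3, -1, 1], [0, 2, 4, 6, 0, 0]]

[[1, 0, 0, -3, 0, 0], [0, 1, 2, 3, 0, 0], [0, 0, 0, 0, 1, 0], [0, 0, 0, 0, 0, 1]]

Multiply r1 by -1.
Subtract r1 from r3.
Swap r2 and r4.
Multiply r2 by 1/2.
Multiply r3 by -1.
Add r4 to r3.
Subtract 2 times r2 from r1.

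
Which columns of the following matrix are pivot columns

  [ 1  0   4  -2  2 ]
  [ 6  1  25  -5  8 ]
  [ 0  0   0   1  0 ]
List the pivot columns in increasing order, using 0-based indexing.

r2 -> r2 − 6·r1
  [ 1  0  4  -2   2 ]
  [ 0  1  1   7  -4 ]
  [ 0  0  0   1   0 ]
r2 -> r2 − 7·r3
  [ 1  0  4  -2   2 ]
  [ 0  1  1   0  -4 ]
  [ 0  0  0   1   0 ]
r1 -> r1 + 2·r3
  [ 1  0  4  0   2 ]
  [ 0  1  1  0  -4 ]
  [ 0  0  0  1   0 ]
Pivot columns are the columns containing a leading 1.

0, 1, 3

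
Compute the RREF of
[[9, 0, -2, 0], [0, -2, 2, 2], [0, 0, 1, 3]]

[[1, 0, 0, 2/3], [0, 1, 0, 2], [0, 0, 1, 3]]

R1 := 1/9·R1
  [ 1   0  -2/9  0 ]
  [ 0  -2     2  2 ]
  [ 0   0     1  3 ]
R2 := -1/2·R2
  [ 1  0  -2/9   0 ]
  [ 0  1    -1  -1 ]
  [ 0  0     1   3 ]
R2 := R2 + R3
  [ 1  0  -2/9  0 ]
  [ 0  1     0  2 ]
  [ 0  0     1  3 ]
R1 := R1 + 2/9·R3
  [ 1  0  0  2/3 ]
  [ 0  1  0    2 ]
  [ 0  0  1    3 ]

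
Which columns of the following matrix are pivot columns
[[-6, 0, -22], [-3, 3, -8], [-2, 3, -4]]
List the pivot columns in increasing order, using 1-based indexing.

1, 2, 3

Multiply r1 by -1/6.
  [  1  0  11/3 ]
  [ -3  3    -8 ]
  [ -2  3    -4 ]
Add 3 times r1 to r2.
  [  1  0  11/3 ]
  [  0  3     3 ]
  [ -2  3    -4 ]
Add 2 times r1 to r3.
  [ 1  0  11/3 ]
  [ 0  3     3 ]
  [ 0  3  10/3 ]
Multiply r2 by 1/3.
  [ 1  0  11/3 ]
  [ 0  1     1 ]
  [ 0  3  10/3 ]
Subtract 3 times r2 from r3.
  [ 1  0  11/3 ]
  [ 0  1     1 ]
  [ 0  0   1/3 ]
Multiply r3 by 3.
  [ 1  0  11/3 ]
  [ 0  1     1 ]
  [ 0  0     1 ]
Subtract r3 from r2.
  [ 1  0  11/3 ]
  [ 0  1     0 ]
  [ 0  0     1 ]
Subtract 11/3 times r3 from r1.
  [ 1  0  0 ]
  [ 0  1  0 ]
  [ 0  0  1 ]
Pivot columns are the columns containing a leading 1.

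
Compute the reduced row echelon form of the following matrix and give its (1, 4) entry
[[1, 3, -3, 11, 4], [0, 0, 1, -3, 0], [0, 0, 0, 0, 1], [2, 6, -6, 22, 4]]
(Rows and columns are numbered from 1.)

2

R4 ← R4 − 2·R1
R4 ← R4 + 4·R3
R1 ← R1 − 4·R3
R1 ← R1 + 3·R2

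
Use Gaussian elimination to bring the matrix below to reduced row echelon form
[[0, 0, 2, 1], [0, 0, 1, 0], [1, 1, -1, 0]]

[[1, 1, 0, 0], [0, 0, 1, 0], [0, 0, 0, 1]]

Swap R1 and R3.
  [ 1  1  -1  0 ]
  [ 0  0   1  0 ]
  [ 0  0   2  1 ]
Subtract 2 times R2 from R3.
  [ 1  1  -1  0 ]
  [ 0  0   1  0 ]
  [ 0  0   0  1 ]
Add R2 to R1.
  [ 1  1  0  0 ]
  [ 0  0  1  0 ]
  [ 0  0  0  1 ]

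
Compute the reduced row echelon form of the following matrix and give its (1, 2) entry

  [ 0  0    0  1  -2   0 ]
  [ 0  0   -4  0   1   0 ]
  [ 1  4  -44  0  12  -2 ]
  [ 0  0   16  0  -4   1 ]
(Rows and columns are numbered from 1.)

4

Swap ρ1 and ρ3.
  [ 1  4  -44  0  12  -2 ]
  [ 0  0   -4  0   1   0 ]
  [ 0  0    0  1  -2   0 ]
  [ 0  0   16  0  -4   1 ]
Multiply ρ2 by -1/4.
  [ 1  4  -44  0    12  -2 ]
  [ 0  0    1  0  -1/4   0 ]
  [ 0  0    0  1    -2   0 ]
  [ 0  0   16  0    -4   1 ]
Subtract 16 times ρ2 from ρ4.
  [ 1  4  -44  0    12  -2 ]
  [ 0  0    1  0  -1/4   0 ]
  [ 0  0    0  1    -2   0 ]
  [ 0  0    0  0     0   1 ]
Add 2 times ρ4 to ρ1.
  [ 1  4  -44  0    12  0 ]
  [ 0  0    1  0  -1/4  0 ]
  [ 0  0    0  1    -2  0 ]
  [ 0  0    0  0     0  1 ]
Add 44 times ρ2 to ρ1.
  [ 1  4  0  0     1  0 ]
  [ 0  0  1  0  -1/4  0 ]
  [ 0  0  0  1    -2  0 ]
  [ 0  0  0  0     0  1 ]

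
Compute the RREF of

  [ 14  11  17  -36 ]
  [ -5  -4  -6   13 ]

ρ1 ← 1/14·ρ1
  [  1  11/14  17/14  -18/7 ]
  [ -5     -4     -6     13 ]
ρ2 ← ρ2 + 5·ρ1
  [ 1  11/14  17/14  -18/7 ]
  [ 0  -1/14   1/14    1/7 ]
ρ2 ← -14·ρ2
  [ 1  11/14  17/14  -18/7 ]
  [ 0      1     -1     -2 ]
ρ1 ← ρ1 − 11/14·ρ2
  [ 1  0   2  -1 ]
  [ 0  1  -1  -2 ]

[[1, 0, 2, -1], [0, 1, -1, -2]]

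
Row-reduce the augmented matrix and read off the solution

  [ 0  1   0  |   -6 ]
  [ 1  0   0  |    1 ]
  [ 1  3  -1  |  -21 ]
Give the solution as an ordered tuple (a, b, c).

(1, -6, 4)

ρ1 ↔ ρ2
  [ 1  0   0  |    1 ]
  [ 0  1   0  |   -6 ]
  [ 1  3  -1  |  -21 ]
ρ3 ← ρ3 − ρ1
  [ 1  0   0  |    1 ]
  [ 0  1   0  |   -6 ]
  [ 0  3  -1  |  -22 ]
ρ3 ← ρ3 − 3·ρ2
  [ 1  0   0  |   1 ]
  [ 0  1   0  |  -6 ]
  [ 0  0  -1  |  -4 ]
ρ3 ← -1·ρ3
  [ 1  0  0  |   1 ]
  [ 0  1  0  |  -6 ]
  [ 0  0  1  |   4 ]
Reading off the last column: a = 1, b = -6, c = 4.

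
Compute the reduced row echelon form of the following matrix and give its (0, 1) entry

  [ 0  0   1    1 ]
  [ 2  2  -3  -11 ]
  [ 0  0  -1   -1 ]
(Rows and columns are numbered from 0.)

Swap r1 and r2.
  [ 2  2  -3  -11 ]
  [ 0  0   1    1 ]
  [ 0  0  -1   -1 ]
Multiply r1 by 1/2.
  [ 1  1  -3/2  -11/2 ]
  [ 0  0     1      1 ]
  [ 0  0    -1     -1 ]
Add r2 to r3.
  [ 1  1  -3/2  -11/2 ]
  [ 0  0     1      1 ]
  [ 0  0     0      0 ]
Add 3/2 times r2 to r1.
  [ 1  1  0  -4 ]
  [ 0  0  1   1 ]
  [ 0  0  0   0 ]

1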